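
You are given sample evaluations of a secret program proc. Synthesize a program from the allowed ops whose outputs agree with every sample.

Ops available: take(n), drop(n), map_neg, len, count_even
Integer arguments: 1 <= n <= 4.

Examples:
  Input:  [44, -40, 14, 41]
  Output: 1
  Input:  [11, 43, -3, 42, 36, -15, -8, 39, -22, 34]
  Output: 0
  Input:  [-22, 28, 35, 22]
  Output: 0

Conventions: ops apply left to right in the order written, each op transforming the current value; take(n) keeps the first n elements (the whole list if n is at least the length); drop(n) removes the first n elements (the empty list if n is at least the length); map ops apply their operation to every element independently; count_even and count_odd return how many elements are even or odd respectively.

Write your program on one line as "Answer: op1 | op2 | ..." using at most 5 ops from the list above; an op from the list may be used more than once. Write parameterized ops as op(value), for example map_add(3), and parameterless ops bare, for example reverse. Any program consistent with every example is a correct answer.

take(3) | map_neg | drop(2) | map_neg | count_even

Check, running the answer program on each example:
  [44, -40, 14, 41] -> [44, -40, 14] -> [-44, 40, -14] -> [-14] -> [14] -> 1
  [11, 43, -3, 42, 36, -15, -8, 39, -22, 34] -> [11, 43, -3] -> [-11, -43, 3] -> [3] -> [-3] -> 0
  [-22, 28, 35, 22] -> [-22, 28, 35] -> [22, -28, -35] -> [-35] -> [35] -> 0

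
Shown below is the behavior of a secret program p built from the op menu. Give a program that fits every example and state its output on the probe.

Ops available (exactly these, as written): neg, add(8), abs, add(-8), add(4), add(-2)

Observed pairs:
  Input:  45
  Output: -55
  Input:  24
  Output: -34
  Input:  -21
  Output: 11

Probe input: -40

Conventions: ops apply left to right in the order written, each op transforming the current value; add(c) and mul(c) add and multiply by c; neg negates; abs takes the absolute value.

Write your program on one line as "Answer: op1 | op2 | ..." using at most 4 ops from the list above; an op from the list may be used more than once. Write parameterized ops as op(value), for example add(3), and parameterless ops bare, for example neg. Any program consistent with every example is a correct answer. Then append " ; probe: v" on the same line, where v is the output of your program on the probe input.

neg | add(-8) | add(-2) ; probe: 30

Check, running the answer program on each example:
  45 -> -45 -> -53 -> -55
  24 -> -24 -> -32 -> -34
  -21 -> 21 -> 13 -> 11
  probe: -40 -> 40 -> 32 -> 30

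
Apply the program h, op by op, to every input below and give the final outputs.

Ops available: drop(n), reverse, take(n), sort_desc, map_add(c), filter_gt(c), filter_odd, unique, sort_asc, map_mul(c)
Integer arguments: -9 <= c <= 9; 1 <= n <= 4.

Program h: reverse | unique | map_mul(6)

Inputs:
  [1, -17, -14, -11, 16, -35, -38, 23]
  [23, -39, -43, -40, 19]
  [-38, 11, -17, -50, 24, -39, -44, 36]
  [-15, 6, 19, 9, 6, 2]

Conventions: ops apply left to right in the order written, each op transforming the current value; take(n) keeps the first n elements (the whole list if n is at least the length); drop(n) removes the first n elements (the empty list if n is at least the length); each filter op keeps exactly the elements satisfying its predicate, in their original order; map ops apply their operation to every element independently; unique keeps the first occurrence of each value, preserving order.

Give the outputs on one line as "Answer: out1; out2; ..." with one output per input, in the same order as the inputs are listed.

[138, -228, -210, 96, -66, -84, -102, 6]; [114, -240, -258, -234, 138]; [216, -264, -234, 144, -300, -102, 66, -228]; [12, 36, 54, 114, -90]

Execution, op by op:
  [1, -17, -14, -11, 16, -35, -38, 23] -> [23, -38, -35, 16, -11, -14, -17, 1] -> [23, -38, -35, 16, -11, -14, -17, 1] -> [138, -228, -210, 96, -66, -84, -102, 6]
  [23, -39, -43, -40, 19] -> [19, -40, -43, -39, 23] -> [19, -40, -43, -39, 23] -> [114, -240, -258, -234, 138]
  [-38, 11, -17, -50, 24, -39, -44, 36] -> [36, -44, -39, 24, -50, -17, 11, -38] -> [36, -44, -39, 24, -50, -17, 11, -38] -> [216, -264, -234, 144, -300, -102, 66, -228]
  [-15, 6, 19, 9, 6, 2] -> [2, 6, 9, 19, 6, -15] -> [2, 6, 9, 19, -15] -> [12, 36, 54, 114, -90]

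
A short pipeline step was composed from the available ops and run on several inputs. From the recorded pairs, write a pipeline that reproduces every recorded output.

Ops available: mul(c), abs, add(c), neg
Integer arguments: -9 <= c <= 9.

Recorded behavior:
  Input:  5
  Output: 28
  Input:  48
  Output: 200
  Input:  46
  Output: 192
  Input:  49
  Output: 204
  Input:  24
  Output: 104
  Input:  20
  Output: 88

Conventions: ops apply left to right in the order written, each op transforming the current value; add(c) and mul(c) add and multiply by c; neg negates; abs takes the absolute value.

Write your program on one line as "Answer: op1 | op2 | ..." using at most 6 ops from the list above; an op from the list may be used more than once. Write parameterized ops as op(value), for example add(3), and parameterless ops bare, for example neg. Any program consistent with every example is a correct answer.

add(5) | add(-4) | mul(-2) | add(-2) | neg | mul(2)

Check, running the answer program on each example:
  5 -> 10 -> 6 -> -12 -> -14 -> 14 -> 28
  48 -> 53 -> 49 -> -98 -> -100 -> 100 -> 200
  46 -> 51 -> 47 -> -94 -> -96 -> 96 -> 192
  49 -> 54 -> 50 -> -100 -> -102 -> 102 -> 204
  24 -> 29 -> 25 -> -50 -> -52 -> 52 -> 104
  20 -> 25 -> 21 -> -42 -> -44 -> 44 -> 88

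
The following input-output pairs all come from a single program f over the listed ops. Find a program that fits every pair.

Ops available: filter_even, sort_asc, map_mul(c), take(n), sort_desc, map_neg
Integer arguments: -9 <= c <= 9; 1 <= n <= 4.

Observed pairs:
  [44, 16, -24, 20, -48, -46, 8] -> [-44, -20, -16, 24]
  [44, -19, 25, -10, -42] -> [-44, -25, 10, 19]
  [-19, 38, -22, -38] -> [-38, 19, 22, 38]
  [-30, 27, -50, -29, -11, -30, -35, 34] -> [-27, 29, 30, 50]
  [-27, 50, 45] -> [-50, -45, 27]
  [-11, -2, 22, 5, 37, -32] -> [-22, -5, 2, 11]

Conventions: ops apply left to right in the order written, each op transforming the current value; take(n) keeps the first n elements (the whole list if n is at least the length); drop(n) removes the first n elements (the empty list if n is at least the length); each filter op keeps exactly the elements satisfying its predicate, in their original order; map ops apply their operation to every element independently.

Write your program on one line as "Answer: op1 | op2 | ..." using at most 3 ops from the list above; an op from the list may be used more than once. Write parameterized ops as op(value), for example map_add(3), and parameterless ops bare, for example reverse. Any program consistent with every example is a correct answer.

map_neg | take(4) | sort_asc

Check, running the answer program on each example:
  [44, 16, -24, 20, -48, -46, 8] -> [-44, -16, 24, -20, 48, 46, -8] -> [-44, -16, 24, -20] -> [-44, -20, -16, 24]
  [44, -19, 25, -10, -42] -> [-44, 19, -25, 10, 42] -> [-44, 19, -25, 10] -> [-44, -25, 10, 19]
  [-19, 38, -22, -38] -> [19, -38, 22, 38] -> [19, -38, 22, 38] -> [-38, 19, 22, 38]
  [-30, 27, -50, -29, -11, -30, -35, 34] -> [30, -27, 50, 29, 11, 30, 35, -34] -> [30, -27, 50, 29] -> [-27, 29, 30, 50]
  [-27, 50, 45] -> [27, -50, -45] -> [27, -50, -45] -> [-50, -45, 27]
  [-11, -2, 22, 5, 37, -32] -> [11, 2, -22, -5, -37, 32] -> [11, 2, -22, -5] -> [-22, -5, 2, 11]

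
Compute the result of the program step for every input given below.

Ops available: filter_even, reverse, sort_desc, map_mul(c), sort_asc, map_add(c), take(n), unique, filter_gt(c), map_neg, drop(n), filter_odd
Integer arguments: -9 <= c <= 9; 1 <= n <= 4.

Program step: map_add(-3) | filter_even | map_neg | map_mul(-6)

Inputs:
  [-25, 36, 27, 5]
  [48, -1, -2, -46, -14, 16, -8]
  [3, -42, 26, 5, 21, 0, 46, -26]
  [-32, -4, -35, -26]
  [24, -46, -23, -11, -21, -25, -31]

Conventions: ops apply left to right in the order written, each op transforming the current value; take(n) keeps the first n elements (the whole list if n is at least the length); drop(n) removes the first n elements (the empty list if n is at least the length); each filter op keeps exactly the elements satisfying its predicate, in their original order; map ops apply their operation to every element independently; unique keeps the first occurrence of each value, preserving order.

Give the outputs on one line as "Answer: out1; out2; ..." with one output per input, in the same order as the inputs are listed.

[-168, 144, 12]; [-24]; [0, 12, 108]; [-228]; [-156, -84, -144, -168, -204]

Execution, op by op:
  [-25, 36, 27, 5] -> [-28, 33, 24, 2] -> [-28, 24, 2] -> [28, -24, -2] -> [-168, 144, 12]
  [48, -1, -2, -46, -14, 16, -8] -> [45, -4, -5, -49, -17, 13, -11] -> [-4] -> [4] -> [-24]
  [3, -42, 26, 5, 21, 0, 46, -26] -> [0, -45, 23, 2, 18, -3, 43, -29] -> [0, 2, 18] -> [0, -2, -18] -> [0, 12, 108]
  [-32, -4, -35, -26] -> [-35, -7, -38, -29] -> [-38] -> [38] -> [-228]
  [24, -46, -23, -11, -21, -25, -31] -> [21, -49, -26, -14, -24, -28, -34] -> [-26, -14, -24, -28, -34] -> [26, 14, 24, 28, 34] -> [-156, -84, -144, -168, -204]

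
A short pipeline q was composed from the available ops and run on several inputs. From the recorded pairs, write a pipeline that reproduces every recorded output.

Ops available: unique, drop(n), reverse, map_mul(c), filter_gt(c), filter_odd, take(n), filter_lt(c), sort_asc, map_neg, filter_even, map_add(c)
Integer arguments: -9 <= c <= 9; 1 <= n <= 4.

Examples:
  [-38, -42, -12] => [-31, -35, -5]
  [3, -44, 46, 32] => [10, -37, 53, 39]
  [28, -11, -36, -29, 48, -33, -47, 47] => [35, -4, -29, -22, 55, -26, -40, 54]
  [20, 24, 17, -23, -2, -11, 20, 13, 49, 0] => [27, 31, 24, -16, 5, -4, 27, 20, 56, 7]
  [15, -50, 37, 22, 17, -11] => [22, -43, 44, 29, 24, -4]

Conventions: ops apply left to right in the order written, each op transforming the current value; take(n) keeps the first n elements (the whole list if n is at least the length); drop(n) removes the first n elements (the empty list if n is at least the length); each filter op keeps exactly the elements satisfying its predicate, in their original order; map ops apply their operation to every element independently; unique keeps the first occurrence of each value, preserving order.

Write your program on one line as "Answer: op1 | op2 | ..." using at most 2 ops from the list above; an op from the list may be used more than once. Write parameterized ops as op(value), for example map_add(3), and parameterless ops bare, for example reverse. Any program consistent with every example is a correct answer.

map_add(5) | map_add(2)

Check, running the answer program on each example:
  [-38, -42, -12] -> [-33, -37, -7] -> [-31, -35, -5]
  [3, -44, 46, 32] -> [8, -39, 51, 37] -> [10, -37, 53, 39]
  [28, -11, -36, -29, 48, -33, -47, 47] -> [33, -6, -31, -24, 53, -28, -42, 52] -> [35, -4, -29, -22, 55, -26, -40, 54]
  [20, 24, 17, -23, -2, -11, 20, 13, 49, 0] -> [25, 29, 22, -18, 3, -6, 25, 18, 54, 5] -> [27, 31, 24, -16, 5, -4, 27, 20, 56, 7]
  [15, -50, 37, 22, 17, -11] -> [20, -45, 42, 27, 22, -6] -> [22, -43, 44, 29, 24, -4]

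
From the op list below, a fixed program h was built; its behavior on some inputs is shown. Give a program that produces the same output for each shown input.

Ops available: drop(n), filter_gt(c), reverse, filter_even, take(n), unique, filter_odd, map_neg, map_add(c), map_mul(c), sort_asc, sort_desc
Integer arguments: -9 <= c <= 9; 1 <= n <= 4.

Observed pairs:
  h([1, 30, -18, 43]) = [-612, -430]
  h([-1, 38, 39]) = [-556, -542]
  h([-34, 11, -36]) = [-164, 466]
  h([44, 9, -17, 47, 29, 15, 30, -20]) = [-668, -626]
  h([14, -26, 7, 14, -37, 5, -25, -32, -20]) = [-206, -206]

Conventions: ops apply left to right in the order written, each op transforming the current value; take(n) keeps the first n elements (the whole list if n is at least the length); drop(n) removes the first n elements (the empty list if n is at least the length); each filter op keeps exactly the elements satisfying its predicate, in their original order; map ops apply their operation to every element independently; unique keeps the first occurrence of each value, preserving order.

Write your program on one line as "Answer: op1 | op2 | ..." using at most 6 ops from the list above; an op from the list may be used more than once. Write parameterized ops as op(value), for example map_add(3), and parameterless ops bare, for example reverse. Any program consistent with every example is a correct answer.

sort_asc | map_mul(-7) | map_add(-5) | reverse | map_mul(2) | take(2)

Check, running the answer program on each example:
  [1, 30, -18, 43] -> [-18, 1, 30, 43] -> [126, -7, -210, -301] -> [121, -12, -215, -306] -> [-306, -215, -12, 121] -> [-612, -430, -24, 242] -> [-612, -430]
  [-1, 38, 39] -> [-1, 38, 39] -> [7, -266, -273] -> [2, -271, -278] -> [-278, -271, 2] -> [-556, -542, 4] -> [-556, -542]
  [-34, 11, -36] -> [-36, -34, 11] -> [252, 238, -77] -> [247, 233, -82] -> [-82, 233, 247] -> [-164, 466, 494] -> [-164, 466]
  [44, 9, -17, 47, 29, 15, 30, -20] -> [-20, -17, 9, 15, 29, 30, 44, 47] -> [140, 119, -63, -105, -203, -210, -308, -329] -> [135, 114, -68, -110, -208, -215, -313, -334] -> [-334, -313, -215, -208, -110, -68, 114, 135] -> [-668, -626, -430, -416, -220, -136, 228, 270] -> [-668, -626]
  [14, -26, 7, 14, -37, 5, -25, -32, -20] -> [-37, -32, -26, -25, -20, 5, 7, 14, 14] -> [259, 224, 182, 175, 140, -35, -49, -98, -98] -> [254, 219, 177, 170, 135, -40, -54, -103, -103] -> [-103, -103, -54, -40, 135, 170, 177, 219, 254] -> [-206, -206, -108, -80, 270, 340, 354, 438, 508] -> [-206, -206]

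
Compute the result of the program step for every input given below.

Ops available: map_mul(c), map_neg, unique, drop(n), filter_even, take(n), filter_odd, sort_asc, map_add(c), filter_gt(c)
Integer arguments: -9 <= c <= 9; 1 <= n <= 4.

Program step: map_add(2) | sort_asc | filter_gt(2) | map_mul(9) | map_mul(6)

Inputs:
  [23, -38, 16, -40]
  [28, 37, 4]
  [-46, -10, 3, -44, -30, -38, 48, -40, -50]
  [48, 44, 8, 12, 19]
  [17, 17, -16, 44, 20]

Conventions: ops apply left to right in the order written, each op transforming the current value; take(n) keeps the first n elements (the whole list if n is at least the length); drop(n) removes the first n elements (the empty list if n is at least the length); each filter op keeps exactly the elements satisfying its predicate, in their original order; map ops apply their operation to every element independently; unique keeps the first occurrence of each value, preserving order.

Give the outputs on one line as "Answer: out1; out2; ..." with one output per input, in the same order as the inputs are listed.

Execution, op by op:
  [23, -38, 16, -40] -> [25, -36, 18, -38] -> [-38, -36, 18, 25] -> [18, 25] -> [162, 225] -> [972, 1350]
  [28, 37, 4] -> [30, 39, 6] -> [6, 30, 39] -> [6, 30, 39] -> [54, 270, 351] -> [324, 1620, 2106]
  [-46, -10, 3, -44, -30, -38, 48, -40, -50] -> [-44, -8, 5, -42, -28, -36, 50, -38, -48] -> [-48, -44, -42, -38, -36, -28, -8, 5, 50] -> [5, 50] -> [45, 450] -> [270, 2700]
  [48, 44, 8, 12, 19] -> [50, 46, 10, 14, 21] -> [10, 14, 21, 46, 50] -> [10, 14, 21, 46, 50] -> [90, 126, 189, 414, 450] -> [540, 756, 1134, 2484, 2700]
  [17, 17, -16, 44, 20] -> [19, 19, -14, 46, 22] -> [-14, 19, 19, 22, 46] -> [19, 19, 22, 46] -> [171, 171, 198, 414] -> [1026, 1026, 1188, 2484]

[972, 1350]; [324, 1620, 2106]; [270, 2700]; [540, 756, 1134, 2484, 2700]; [1026, 1026, 1188, 2484]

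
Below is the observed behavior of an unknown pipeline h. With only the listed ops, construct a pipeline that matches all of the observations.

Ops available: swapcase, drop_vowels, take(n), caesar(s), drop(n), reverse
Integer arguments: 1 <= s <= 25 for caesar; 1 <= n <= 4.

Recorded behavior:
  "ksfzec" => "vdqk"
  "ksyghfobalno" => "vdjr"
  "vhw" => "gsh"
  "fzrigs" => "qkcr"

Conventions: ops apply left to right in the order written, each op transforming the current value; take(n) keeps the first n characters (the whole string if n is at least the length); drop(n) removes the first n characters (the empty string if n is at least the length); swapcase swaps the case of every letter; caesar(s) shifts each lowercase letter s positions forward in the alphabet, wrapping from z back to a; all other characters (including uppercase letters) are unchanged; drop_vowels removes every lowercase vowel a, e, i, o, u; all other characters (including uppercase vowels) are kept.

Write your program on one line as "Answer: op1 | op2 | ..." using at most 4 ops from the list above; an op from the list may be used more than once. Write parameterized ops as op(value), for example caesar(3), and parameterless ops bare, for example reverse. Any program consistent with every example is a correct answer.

drop_vowels | caesar(11) | take(4)

Check, running the answer program on each example:
  "ksfzec" -> "ksfzc" -> "vdqkn" -> "vdqk"
  "ksyghfobalno" -> "ksyghfbln" -> "vdjrsqmwy" -> "vdjr"
  "vhw" -> "vhw" -> "gsh" -> "gsh"
  "fzrigs" -> "fzrgs" -> "qkcrd" -> "qkcr"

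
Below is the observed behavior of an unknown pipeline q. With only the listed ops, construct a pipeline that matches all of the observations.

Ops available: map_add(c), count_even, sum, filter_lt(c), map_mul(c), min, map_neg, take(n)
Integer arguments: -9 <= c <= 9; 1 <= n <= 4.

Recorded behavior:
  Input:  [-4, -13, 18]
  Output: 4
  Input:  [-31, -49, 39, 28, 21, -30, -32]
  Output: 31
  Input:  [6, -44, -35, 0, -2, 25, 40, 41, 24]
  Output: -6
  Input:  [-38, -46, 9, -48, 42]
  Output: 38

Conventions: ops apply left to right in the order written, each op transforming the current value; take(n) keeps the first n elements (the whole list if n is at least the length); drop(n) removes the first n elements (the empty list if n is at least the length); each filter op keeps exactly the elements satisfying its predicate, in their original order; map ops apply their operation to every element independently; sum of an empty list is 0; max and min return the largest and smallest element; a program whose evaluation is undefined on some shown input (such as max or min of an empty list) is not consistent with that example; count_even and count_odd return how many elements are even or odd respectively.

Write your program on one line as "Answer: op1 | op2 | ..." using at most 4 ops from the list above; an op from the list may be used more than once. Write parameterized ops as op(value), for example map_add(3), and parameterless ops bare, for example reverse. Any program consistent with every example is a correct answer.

map_neg | take(1) | min

Check, running the answer program on each example:
  [-4, -13, 18] -> [4, 13, -18] -> [4] -> 4
  [-31, -49, 39, 28, 21, -30, -32] -> [31, 49, -39, -28, -21, 30, 32] -> [31] -> 31
  [6, -44, -35, 0, -2, 25, 40, 41, 24] -> [-6, 44, 35, 0, 2, -25, -40, -41, -24] -> [-6] -> -6
  [-38, -46, 9, -48, 42] -> [38, 46, -9, 48, -42] -> [38] -> 38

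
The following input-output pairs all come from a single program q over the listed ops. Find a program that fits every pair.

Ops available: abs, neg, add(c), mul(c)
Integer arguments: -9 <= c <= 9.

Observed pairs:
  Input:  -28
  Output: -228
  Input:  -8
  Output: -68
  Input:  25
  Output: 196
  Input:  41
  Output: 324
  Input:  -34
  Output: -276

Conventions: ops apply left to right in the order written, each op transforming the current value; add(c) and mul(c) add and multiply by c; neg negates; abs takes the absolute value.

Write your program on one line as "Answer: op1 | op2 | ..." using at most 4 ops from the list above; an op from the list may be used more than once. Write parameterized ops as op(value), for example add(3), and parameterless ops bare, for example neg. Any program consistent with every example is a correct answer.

neg | mul(8) | add(4) | neg

Check, running the answer program on each example:
  -28 -> 28 -> 224 -> 228 -> -228
  -8 -> 8 -> 64 -> 68 -> -68
  25 -> -25 -> -200 -> -196 -> 196
  41 -> -41 -> -328 -> -324 -> 324
  -34 -> 34 -> 272 -> 276 -> -276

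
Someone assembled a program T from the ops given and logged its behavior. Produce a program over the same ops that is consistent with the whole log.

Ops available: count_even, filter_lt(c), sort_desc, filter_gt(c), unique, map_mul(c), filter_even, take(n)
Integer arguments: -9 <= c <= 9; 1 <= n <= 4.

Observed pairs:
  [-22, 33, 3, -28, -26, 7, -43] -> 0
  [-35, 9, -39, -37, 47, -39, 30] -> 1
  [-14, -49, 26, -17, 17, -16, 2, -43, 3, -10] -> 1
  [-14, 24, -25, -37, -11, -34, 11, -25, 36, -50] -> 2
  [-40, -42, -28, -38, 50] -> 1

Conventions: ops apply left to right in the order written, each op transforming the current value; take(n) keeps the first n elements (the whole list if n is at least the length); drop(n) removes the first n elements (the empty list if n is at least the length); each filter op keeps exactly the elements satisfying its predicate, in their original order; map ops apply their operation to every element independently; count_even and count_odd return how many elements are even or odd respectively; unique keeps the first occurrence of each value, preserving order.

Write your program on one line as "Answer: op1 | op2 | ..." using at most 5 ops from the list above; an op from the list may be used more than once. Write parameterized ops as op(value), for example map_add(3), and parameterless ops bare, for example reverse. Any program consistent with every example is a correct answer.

filter_gt(7) | filter_gt(9) | filter_even | count_even

Check, running the answer program on each example:
  [-22, 33, 3, -28, -26, 7, -43] -> [33] -> [33] -> [] -> 0
  [-35, 9, -39, -37, 47, -39, 30] -> [9, 47, 30] -> [47, 30] -> [30] -> 1
  [-14, -49, 26, -17, 17, -16, 2, -43, 3, -10] -> [26, 17] -> [26, 17] -> [26] -> 1
  [-14, 24, -25, -37, -11, -34, 11, -25, 36, -50] -> [24, 11, 36] -> [24, 11, 36] -> [24, 36] -> 2
  [-40, -42, -28, -38, 50] -> [50] -> [50] -> [50] -> 1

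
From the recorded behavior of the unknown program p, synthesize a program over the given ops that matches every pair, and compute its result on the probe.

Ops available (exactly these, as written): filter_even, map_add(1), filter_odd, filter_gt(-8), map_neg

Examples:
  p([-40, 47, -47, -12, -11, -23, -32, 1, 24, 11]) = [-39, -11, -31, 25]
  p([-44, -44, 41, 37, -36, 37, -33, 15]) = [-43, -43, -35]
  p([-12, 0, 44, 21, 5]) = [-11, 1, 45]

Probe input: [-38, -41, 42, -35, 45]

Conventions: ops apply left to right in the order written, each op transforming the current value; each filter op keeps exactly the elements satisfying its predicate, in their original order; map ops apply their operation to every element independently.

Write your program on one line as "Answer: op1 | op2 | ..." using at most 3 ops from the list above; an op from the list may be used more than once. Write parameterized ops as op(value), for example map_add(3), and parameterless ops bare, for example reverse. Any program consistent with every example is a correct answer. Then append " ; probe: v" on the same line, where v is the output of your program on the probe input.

map_add(1) | filter_odd ; probe: [-37, 43]

Check, running the answer program on each example:
  [-40, 47, -47, -12, -11, -23, -32, 1, 24, 11] -> [-39, 48, -46, -11, -10, -22, -31, 2, 25, 12] -> [-39, -11, -31, 25]
  [-44, -44, 41, 37, -36, 37, -33, 15] -> [-43, -43, 42, 38, -35, 38, -32, 16] -> [-43, -43, -35]
  [-12, 0, 44, 21, 5] -> [-11, 1, 45, 22, 6] -> [-11, 1, 45]
  probe: [-38, -41, 42, -35, 45] -> [-37, -40, 43, -34, 46] -> [-37, 43]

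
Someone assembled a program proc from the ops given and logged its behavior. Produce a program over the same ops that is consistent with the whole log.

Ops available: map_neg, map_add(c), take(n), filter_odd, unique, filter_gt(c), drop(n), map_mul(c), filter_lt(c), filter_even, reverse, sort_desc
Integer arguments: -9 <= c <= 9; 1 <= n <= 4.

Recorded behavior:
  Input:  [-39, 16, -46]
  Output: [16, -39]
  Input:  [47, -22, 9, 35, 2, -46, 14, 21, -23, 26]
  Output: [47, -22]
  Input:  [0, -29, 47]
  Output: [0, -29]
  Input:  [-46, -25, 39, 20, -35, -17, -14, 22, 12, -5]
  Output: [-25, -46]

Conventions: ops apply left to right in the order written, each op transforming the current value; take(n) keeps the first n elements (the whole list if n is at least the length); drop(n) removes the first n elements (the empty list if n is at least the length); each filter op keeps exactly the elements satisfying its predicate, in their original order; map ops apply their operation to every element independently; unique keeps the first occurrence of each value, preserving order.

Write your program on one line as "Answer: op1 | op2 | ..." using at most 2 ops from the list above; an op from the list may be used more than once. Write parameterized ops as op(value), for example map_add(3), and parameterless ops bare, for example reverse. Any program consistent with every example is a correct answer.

take(2) | sort_desc

Check, running the answer program on each example:
  [-39, 16, -46] -> [-39, 16] -> [16, -39]
  [47, -22, 9, 35, 2, -46, 14, 21, -23, 26] -> [47, -22] -> [47, -22]
  [0, -29, 47] -> [0, -29] -> [0, -29]
  [-46, -25, 39, 20, -35, -17, -14, 22, 12, -5] -> [-46, -25] -> [-25, -46]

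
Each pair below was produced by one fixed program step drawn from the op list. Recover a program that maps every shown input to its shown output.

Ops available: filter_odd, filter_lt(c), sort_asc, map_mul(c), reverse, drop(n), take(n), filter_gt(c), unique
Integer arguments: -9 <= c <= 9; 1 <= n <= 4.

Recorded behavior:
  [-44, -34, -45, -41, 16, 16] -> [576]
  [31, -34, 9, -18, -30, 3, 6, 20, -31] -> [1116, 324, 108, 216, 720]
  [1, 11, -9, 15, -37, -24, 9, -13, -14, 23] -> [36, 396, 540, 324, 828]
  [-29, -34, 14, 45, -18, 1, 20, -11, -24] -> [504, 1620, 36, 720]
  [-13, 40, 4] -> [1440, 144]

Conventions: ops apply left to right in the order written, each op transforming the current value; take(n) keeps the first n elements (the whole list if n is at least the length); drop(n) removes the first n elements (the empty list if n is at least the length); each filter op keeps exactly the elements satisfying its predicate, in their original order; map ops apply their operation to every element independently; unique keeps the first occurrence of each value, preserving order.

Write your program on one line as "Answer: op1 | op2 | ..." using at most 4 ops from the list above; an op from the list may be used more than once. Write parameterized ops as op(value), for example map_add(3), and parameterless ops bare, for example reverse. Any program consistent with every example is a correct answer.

unique | map_mul(9) | map_mul(4) | filter_gt(-3)

Check, running the answer program on each example:
  [-44, -34, -45, -41, 16, 16] -> [-44, -34, -45, -41, 16] -> [-396, -306, -405, -369, 144] -> [-1584, -1224, -1620, -1476, 576] -> [576]
  [31, -34, 9, -18, -30, 3, 6, 20, -31] -> [31, -34, 9, -18, -30, 3, 6, 20, -31] -> [279, -306, 81, -162, -270, 27, 54, 180, -279] -> [1116, -1224, 324, -648, -1080, 108, 216, 720, -1116] -> [1116, 324, 108, 216, 720]
  [1, 11, -9, 15, -37, -24, 9, -13, -14, 23] -> [1, 11, -9, 15, -37, -24, 9, -13, -14, 23] -> [9, 99, -81, 135, -333, -216, 81, -117, -126, 207] -> [36, 396, -324, 540, -1332, -864, 324, -468, -504, 828] -> [36, 396, 540, 324, 828]
  [-29, -34, 14, 45, -18, 1, 20, -11, -24] -> [-29, -34, 14, 45, -18, 1, 20, -11, -24] -> [-261, -306, 126, 405, -162, 9, 180, -99, -216] -> [-1044, -1224, 504, 1620, -648, 36, 720, -396, -864] -> [504, 1620, 36, 720]
  [-13, 40, 4] -> [-13, 40, 4] -> [-117, 360, 36] -> [-468, 1440, 144] -> [1440, 144]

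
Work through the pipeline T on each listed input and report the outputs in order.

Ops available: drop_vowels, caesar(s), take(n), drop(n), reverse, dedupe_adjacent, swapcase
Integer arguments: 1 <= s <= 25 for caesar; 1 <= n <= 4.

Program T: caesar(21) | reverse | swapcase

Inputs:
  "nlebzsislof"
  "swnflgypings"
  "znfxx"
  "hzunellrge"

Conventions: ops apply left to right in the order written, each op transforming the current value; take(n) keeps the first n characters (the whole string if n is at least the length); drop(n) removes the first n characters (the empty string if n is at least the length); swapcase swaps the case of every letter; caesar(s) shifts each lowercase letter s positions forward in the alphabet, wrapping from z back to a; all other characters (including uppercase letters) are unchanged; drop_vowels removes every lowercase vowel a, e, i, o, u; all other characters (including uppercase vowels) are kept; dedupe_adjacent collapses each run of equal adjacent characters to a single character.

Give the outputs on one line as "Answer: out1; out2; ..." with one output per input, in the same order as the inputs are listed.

Execution, op by op:
  "nlebzsislof" -> "igzwundngja" -> "ajgndnuwzgi" -> "AJGNDNUWZGI"
  "swnflgypings" -> "nriagbtkdibn" -> "nbidktbgairn" -> "NBIDKTBGAIRN"
  "znfxx" -> "uiass" -> "ssaiu" -> "SSAIU"
  "hzunellrge" -> "cupizggmbz" -> "zbmggzipuc" -> "ZBMGGZIPUC"

"AJGNDNUWZGI"; "NBIDKTBGAIRN"; "SSAIU"; "ZBMGGZIPUC"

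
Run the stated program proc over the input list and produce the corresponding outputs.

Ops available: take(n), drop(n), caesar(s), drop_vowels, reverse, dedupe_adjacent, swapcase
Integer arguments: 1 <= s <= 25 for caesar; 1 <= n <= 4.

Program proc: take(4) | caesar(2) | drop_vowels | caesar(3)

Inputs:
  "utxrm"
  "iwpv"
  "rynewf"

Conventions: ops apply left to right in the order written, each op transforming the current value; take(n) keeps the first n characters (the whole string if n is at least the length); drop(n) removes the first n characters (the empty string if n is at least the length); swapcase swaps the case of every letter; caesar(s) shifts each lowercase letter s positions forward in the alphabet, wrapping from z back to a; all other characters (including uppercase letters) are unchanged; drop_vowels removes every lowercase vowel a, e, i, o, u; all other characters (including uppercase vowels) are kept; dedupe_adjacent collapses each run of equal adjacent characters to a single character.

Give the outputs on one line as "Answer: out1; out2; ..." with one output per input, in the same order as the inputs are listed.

Execution, op by op:
  "utxrm" -> "utxr" -> "wvzt" -> "wvzt" -> "zycw"
  "iwpv" -> "iwpv" -> "kyrx" -> "kyrx" -> "nbua"
  "rynewf" -> "ryne" -> "tapg" -> "tpg" -> "wsj"

"zycw"; "nbua"; "wsj"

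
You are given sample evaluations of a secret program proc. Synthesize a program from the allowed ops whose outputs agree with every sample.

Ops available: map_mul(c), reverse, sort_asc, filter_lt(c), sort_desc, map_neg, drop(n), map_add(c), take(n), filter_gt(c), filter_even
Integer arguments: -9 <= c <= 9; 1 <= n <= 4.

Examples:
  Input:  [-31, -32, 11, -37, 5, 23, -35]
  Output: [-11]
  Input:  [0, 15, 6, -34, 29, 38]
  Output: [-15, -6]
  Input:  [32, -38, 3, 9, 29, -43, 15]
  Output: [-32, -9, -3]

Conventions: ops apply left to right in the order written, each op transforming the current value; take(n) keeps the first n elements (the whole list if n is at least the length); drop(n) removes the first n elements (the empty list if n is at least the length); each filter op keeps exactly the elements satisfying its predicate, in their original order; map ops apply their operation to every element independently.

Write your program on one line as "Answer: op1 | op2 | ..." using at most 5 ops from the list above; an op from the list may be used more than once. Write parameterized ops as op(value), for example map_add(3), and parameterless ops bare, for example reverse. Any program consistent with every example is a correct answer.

reverse | drop(3) | filter_gt(0) | sort_desc | map_neg

Check, running the answer program on each example:
  [-31, -32, 11, -37, 5, 23, -35] -> [-35, 23, 5, -37, 11, -32, -31] -> [-37, 11, -32, -31] -> [11] -> [11] -> [-11]
  [0, 15, 6, -34, 29, 38] -> [38, 29, -34, 6, 15, 0] -> [6, 15, 0] -> [6, 15] -> [15, 6] -> [-15, -6]
  [32, -38, 3, 9, 29, -43, 15] -> [15, -43, 29, 9, 3, -38, 32] -> [9, 3, -38, 32] -> [9, 3, 32] -> [32, 9, 3] -> [-32, -9, -3]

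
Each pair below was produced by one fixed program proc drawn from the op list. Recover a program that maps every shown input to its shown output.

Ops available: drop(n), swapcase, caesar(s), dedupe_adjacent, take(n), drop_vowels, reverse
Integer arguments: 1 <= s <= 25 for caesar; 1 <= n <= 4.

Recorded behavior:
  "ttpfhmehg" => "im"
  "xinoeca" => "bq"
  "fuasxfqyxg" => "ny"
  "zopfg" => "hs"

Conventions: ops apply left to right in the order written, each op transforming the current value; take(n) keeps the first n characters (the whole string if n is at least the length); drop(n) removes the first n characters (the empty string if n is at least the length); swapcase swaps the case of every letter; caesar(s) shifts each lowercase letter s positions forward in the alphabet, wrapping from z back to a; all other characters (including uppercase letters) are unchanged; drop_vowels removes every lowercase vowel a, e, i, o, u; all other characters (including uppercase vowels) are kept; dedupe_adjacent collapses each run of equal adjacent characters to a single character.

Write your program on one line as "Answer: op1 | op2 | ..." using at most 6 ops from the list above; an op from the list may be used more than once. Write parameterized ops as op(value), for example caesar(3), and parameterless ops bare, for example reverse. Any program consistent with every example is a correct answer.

dedupe_adjacent | caesar(10) | take(2) | caesar(9) | reverse

Check, running the answer program on each example:
  "ttpfhmehg" -> "tpfhmehg" -> "dzprworq" -> "dz" -> "mi" -> "im"
  "xinoeca" -> "xinoeca" -> "hsxyomk" -> "hs" -> "qb" -> "bq"
  "fuasxfqyxg" -> "fuasxfqyxg" -> "pekchpaihq" -> "pe" -> "yn" -> "ny"
  "zopfg" -> "zopfg" -> "jyzpq" -> "jy" -> "sh" -> "hs"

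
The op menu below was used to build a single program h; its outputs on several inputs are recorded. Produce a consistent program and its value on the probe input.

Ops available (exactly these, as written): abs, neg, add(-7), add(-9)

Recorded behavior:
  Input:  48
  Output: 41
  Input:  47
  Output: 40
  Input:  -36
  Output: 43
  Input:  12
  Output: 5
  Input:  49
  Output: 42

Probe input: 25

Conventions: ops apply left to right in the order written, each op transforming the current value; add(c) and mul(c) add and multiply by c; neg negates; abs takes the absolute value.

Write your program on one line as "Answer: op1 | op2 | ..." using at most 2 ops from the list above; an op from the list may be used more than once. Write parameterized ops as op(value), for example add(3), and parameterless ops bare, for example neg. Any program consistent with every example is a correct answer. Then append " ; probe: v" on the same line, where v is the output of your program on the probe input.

add(-7) | abs ; probe: 18

Check, running the answer program on each example:
  48 -> 41 -> 41
  47 -> 40 -> 40
  -36 -> -43 -> 43
  12 -> 5 -> 5
  49 -> 42 -> 42
  probe: 25 -> 18 -> 18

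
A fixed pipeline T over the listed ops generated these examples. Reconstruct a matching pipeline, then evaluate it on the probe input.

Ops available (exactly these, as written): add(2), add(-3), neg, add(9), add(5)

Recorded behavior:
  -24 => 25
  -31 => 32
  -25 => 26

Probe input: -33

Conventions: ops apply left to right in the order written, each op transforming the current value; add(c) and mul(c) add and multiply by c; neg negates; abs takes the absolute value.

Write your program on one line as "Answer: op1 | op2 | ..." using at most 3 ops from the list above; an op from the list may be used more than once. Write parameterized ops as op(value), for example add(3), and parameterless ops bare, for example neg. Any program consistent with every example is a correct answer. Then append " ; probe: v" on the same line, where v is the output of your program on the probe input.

add(-3) | add(2) | neg ; probe: 34

Check, running the answer program on each example:
  -24 -> -27 -> -25 -> 25
  -31 -> -34 -> -32 -> 32
  -25 -> -28 -> -26 -> 26
  probe: -33 -> -36 -> -34 -> 34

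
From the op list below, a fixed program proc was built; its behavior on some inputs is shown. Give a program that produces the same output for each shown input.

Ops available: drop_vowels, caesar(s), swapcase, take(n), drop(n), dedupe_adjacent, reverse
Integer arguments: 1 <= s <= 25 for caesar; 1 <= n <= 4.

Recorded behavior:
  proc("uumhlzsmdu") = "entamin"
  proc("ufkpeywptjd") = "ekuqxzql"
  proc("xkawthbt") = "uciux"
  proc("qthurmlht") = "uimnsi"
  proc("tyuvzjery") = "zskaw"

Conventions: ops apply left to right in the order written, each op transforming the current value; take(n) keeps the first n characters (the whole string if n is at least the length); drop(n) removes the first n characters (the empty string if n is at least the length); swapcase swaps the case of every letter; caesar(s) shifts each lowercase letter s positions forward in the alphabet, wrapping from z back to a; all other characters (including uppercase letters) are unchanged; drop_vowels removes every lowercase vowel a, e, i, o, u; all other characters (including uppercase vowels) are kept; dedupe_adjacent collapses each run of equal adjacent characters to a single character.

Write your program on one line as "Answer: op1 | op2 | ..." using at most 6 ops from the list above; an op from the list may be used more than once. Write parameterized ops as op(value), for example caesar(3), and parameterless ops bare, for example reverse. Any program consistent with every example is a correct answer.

drop(2) | drop_vowels | reverse | caesar(13) | caesar(11) | caesar(3)

Check, running the answer program on each example:
  "uumhlzsmdu" -> "mhlzsmdu" -> "mhlzsmd" -> "dmszlhm" -> "qzfmyuz" -> "bkqxjfk" -> "entamin"
  "ufkpeywptjd" -> "kpeywptjd" -> "kpywptjd" -> "djtpwypk" -> "qwgcjlcx" -> "bhrnuwni" -> "ekuqxzql"
  "xkawthbt" -> "awthbt" -> "wthbt" -> "tbhtw" -> "gougj" -> "rzfru" -> "uciux"
  "qthurmlht" -> "hurmlht" -> "hrmlht" -> "thlmrh" -> "guyzeu" -> "rfjkpf" -> "uimnsi"
  "tyuvzjery" -> "uvzjery" -> "vzjry" -> "yrjzv" -> "lewmi" -> "wphxt" -> "zskaw"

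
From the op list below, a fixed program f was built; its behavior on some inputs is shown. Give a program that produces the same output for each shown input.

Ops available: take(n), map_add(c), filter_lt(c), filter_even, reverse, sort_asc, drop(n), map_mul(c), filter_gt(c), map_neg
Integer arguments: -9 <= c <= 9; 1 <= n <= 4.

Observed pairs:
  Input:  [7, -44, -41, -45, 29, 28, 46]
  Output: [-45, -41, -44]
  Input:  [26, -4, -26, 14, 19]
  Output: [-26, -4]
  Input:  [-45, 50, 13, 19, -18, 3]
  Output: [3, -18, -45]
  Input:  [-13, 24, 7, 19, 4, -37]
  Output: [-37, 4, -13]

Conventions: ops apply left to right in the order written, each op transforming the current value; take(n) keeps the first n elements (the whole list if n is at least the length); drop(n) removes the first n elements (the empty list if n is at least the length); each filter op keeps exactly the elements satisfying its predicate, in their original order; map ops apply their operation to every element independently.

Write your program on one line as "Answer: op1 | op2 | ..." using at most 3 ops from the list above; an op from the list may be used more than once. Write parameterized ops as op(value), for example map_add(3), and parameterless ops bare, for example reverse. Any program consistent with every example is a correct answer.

filter_lt(6) | reverse

Check, running the answer program on each example:
  [7, -44, -41, -45, 29, 28, 46] -> [-44, -41, -45] -> [-45, -41, -44]
  [26, -4, -26, 14, 19] -> [-4, -26] -> [-26, -4]
  [-45, 50, 13, 19, -18, 3] -> [-45, -18, 3] -> [3, -18, -45]
  [-13, 24, 7, 19, 4, -37] -> [-13, 4, -37] -> [-37, 4, -13]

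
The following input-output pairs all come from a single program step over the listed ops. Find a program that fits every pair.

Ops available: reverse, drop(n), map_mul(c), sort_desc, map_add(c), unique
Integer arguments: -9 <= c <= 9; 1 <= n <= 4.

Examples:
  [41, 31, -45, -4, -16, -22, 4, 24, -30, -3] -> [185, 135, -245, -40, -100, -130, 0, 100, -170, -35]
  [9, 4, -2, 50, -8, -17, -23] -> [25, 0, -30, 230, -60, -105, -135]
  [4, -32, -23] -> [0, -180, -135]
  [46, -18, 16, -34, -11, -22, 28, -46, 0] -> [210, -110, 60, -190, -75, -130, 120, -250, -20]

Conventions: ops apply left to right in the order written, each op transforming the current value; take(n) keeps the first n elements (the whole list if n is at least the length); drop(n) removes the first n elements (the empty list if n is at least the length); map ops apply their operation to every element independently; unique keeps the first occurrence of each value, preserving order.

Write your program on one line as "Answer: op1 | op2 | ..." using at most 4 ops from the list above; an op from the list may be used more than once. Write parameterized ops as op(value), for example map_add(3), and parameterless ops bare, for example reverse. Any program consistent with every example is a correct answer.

reverse | map_add(-4) | map_mul(5) | reverse

Check, running the answer program on each example:
  [41, 31, -45, -4, -16, -22, 4, 24, -30, -3] -> [-3, -30, 24, 4, -22, -16, -4, -45, 31, 41] -> [-7, -34, 20, 0, -26, -20, -8, -49, 27, 37] -> [-35, -170, 100, 0, -130, -100, -40, -245, 135, 185] -> [185, 135, -245, -40, -100, -130, 0, 100, -170, -35]
  [9, 4, -2, 50, -8, -17, -23] -> [-23, -17, -8, 50, -2, 4, 9] -> [-27, -21, -12, 46, -6, 0, 5] -> [-135, -105, -60, 230, -30, 0, 25] -> [25, 0, -30, 230, -60, -105, -135]
  [4, -32, -23] -> [-23, -32, 4] -> [-27, -36, 0] -> [-135, -180, 0] -> [0, -180, -135]
  [46, -18, 16, -34, -11, -22, 28, -46, 0] -> [0, -46, 28, -22, -11, -34, 16, -18, 46] -> [-4, -50, 24, -26, -15, -38, 12, -22, 42] -> [-20, -250, 120, -130, -75, -190, 60, -110, 210] -> [210, -110, 60, -190, -75, -130, 120, -250, -20]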